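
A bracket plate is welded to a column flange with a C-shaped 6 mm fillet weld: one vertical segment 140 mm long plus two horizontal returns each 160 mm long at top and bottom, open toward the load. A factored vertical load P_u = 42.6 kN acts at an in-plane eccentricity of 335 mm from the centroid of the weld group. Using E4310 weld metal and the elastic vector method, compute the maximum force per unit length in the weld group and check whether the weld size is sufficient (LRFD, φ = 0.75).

f_max ≈ 657 N/mm; adequate

E43XX → F_EXX = 430 MPa.
Total weld length L_w = 460 mm. Treat welds as unit-width lines.
Centroid: x̄ = 2×160×80 / 460 = 55.65 mm from the vertical weld.
Polar moment about centroid: J = I_x + I_y = [140³/12 + 2×160×70²] + [140×55.65² + 2(160³/12 + 160×24.35²)] = 3103000 mm³.
Direct shear f_v = P/L_w = 42.6×10³ / 460 = 92.61 N/mm (vertical).
Torsion M = P·e = 42.6×10³ × 335 = 14271000 N·mm.
Critical point at (x, y) = (104.3, 70) from centroid. f_tx = M·y/J = 322 N/mm; f_ty = M·x/J = 480 N/mm.
Resultant f_max = √[f_tx² + (f_v + f_ty)²] = √[322² + (92.61 + 480)²] = 656.9 N/mm.
Capacity per unit length: φr_n = 0.75 × 0.6 × 430 × (0.707 × 6) = 820.8 N/mm.
656.9 ≤ 820.8 → adequate.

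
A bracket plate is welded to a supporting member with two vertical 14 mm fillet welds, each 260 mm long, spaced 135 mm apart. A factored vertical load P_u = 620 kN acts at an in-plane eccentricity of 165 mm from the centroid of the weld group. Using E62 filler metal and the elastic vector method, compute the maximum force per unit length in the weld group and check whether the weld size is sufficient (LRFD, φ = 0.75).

f_max ≈ 3540 N/mm; NOT adequate

E62XX → F_EXX = 620 MPa.
Total weld length L_w = 520 mm. Treat welds as unit-width lines.
Polar moment about centroid: J = 2[d³/12 + d(b/2)²] = 2[260³/12 + 260×67.5²] = 5299000 mm³.
Direct shear f_v = P/L_w = 620×10³ / 520 = 1192 N/mm (vertical).
Torsion M = P·e = 620×10³ × 165 = 102300000 N·mm.
Critical point at (x, y) = (67.5, 130) from centroid. f_tx = M·y/J = 2510 N/mm; f_ty = M·x/J = 1303 N/mm.
Resultant f_max = √[f_tx² + (f_v + f_ty)²] = √[2510² + (1192 + 1303)²] = 3539 N/mm.
Capacity per unit length: φr_n = 0.75 × 0.6 × 620 × (0.707 × 14) = 2762 N/mm.
3539 > 2762 → NOT adequate.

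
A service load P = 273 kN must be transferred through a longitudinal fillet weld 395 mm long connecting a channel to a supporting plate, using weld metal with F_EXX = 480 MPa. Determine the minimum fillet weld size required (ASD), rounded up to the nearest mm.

Total weld length L = 395 mm.
Required throat t_e = P × Ω / (0.6 F_EXX × L) = 273 × 2.0 / (0.6 × 480 × 395 × 10⁻³) = 4.8 mm.
Required leg w = t_e / 0.707 = 6.789 mm → use 7 mm.

w = 7 mm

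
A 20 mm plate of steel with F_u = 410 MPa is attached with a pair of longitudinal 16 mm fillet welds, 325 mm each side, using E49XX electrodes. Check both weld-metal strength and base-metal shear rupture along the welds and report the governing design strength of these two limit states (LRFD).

E49XX → F_EXX = 490 MPa.
t_e = 0.707 × 16 = 11.31 mm; L = 650 mm.
Weld metal: φR_n = 0.75 × 0.6 × 490 × 11.31 × 650 × 10⁻³ = 1621 kN.
Base metal (shear rupture): φR_n = 0.75 × 0.6 × 410 × 20 × 650 × 10⁻³ = 2398 kN.
Governing: weld metal.

φR_n ≈ 1620 kN (weld metal governs)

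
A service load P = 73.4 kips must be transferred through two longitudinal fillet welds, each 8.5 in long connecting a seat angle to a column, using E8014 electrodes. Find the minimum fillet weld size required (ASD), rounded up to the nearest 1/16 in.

w = 5/16 in

E80XX → F_EXX = 80 ksi.
Total weld length L = 17 in.
Required throat t_e = P × Ω / (0.6 F_EXX × L) = 73.4 × 2.0 / (0.6 × 80 × 17) = 0.1799 in.
Required leg w = t_e / 0.707 = 0.2545 in → use 5/16 in.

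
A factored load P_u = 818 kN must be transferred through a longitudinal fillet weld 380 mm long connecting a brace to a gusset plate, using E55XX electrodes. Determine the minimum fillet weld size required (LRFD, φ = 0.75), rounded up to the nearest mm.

w = 13 mm

E55XX → F_EXX = 550 MPa.
Total weld length L = 380 mm.
Required throat t_e = P_u / (φ × 0.6 F_EXX × L) = 818 / (0.75 × 0.6 × 550 × 380 × 10⁻³) = 8.698 mm.
Required leg w = t_e / 0.707 = 12.3 mm → use 13 mm.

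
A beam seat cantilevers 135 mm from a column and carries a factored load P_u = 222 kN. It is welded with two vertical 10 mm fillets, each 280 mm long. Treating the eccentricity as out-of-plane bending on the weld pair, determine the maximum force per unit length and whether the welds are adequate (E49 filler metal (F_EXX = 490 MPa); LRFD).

L_w = 2 × 280 = 560 mm; section modulus (unit throat) S = 2 × L²/6 = 26130 mm².
Direct shear f_v = P/L_w = 222×10³/560 = 396.4 N/mm.
Moment M = P × e = 222×10³ × 135 = 29970000 N·mm; bending f_b = M/S = 1147 N/mm.
f_max = √(f_v² + f_b²) = √(396.4² + 1147²) = 1213 N/mm.
φr_n = 0.75 × 0.6 × 490 × (0.707 × 10) = 1559 N/mm → adequate.

f_max ≈ 1210 N/mm; adequate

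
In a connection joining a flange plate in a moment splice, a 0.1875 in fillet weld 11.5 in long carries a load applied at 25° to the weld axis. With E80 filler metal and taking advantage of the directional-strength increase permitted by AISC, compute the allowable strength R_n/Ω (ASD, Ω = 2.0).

E80XX → F_EXX = 80 ksi.
t_e = 0.707 × 0.1875 = 0.1326 in; A_we = 0.1326 × 11.5 = 1.524 in².
Directional factor: 1.0 + 0.5 sin^1.5(25°) = 1.137.
F_nw = 0.6 × 80 × 1.137 = 54.59 ksi.
R_n/Ω = (54.59 × 1.524) / 2.0 = 41.61 kips.

R_n/Ω ≈ 41.6 kips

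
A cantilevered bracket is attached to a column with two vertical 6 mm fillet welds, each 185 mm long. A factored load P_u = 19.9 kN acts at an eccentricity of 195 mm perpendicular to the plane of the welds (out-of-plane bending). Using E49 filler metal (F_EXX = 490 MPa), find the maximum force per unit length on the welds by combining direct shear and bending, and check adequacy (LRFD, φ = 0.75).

L_w = 2 × 185 = 370 mm; section modulus (unit throat) S = 2 × L²/6 = 11410 mm².
Direct shear f_v = P/L_w = 19.9×10³/370 = 53.78 N/mm.
Moment M = P × e = 19.9×10³ × 195 = 3880500 N·mm; bending f_b = M/S = 340.1 N/mm.
f_max = √(f_v² + f_b²) = √(53.78² + 340.1²) = 344.4 N/mm.
φr_n = 0.75 × 0.6 × 490 × (0.707 × 6) = 935.4 N/mm → adequate.

f_max ≈ 344 N/mm; adequate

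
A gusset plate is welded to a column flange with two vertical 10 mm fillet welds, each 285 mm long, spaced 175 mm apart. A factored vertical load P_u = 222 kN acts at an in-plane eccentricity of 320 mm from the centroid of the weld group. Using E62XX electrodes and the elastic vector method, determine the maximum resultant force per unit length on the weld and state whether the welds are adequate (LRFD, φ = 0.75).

E62XX → F_EXX = 620 MPa.
Total weld length L_w = 570 mm. Treat welds as unit-width lines.
Polar moment about centroid: J = 2[d³/12 + d(b/2)²] = 2[285³/12 + 285×87.5²] = 8222000 mm³.
Direct shear f_v = P/L_w = 222×10³ / 570 = 389.5 N/mm (vertical).
Torsion M = P·e = 222×10³ × 320 = 71040000 N·mm.
Critical point at (x, y) = (87.5, 142.5) from centroid. f_tx = M·y/J = 1231 N/mm; f_ty = M·x/J = 756 N/mm.
Resultant f_max = √[f_tx² + (f_v + f_ty)²] = √[1231² + (389.5 + 756)²] = 1682 N/mm.
Capacity per unit length: φr_n = 0.75 × 0.6 × 620 × (0.707 × 10) = 1973 N/mm.
1682 ≤ 1973 → adequate.

f_max ≈ 1680 N/mm; adequate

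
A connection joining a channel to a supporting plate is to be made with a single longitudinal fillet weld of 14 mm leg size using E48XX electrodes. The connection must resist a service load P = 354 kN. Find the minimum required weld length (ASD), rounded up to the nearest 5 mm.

L = 250 mm

E48XX → F_EXX = 480 MPa.
Throat t_e = 0.707 × 14 = 9.898 mm.
r_n/Ω = (0.6 × 480 × 9.898) / 2.0 = 1425 N/mm = 1.425 kN/mm.
L_req = P / (r_n/Ω) = 354 / 1.425 = 248.4 mm total.
Round up → use L = 250 mm.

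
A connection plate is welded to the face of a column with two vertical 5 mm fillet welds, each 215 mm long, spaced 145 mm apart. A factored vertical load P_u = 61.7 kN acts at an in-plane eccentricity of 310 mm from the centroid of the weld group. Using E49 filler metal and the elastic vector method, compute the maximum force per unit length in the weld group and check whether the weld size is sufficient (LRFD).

f_max ≈ 723 N/mm; adequate

E49XX → F_EXX = 490 MPa.
Total weld length L_w = 430 mm. Treat welds as unit-width lines.
Polar moment about centroid: J = 2[d³/12 + d(b/2)²] = 2[215³/12 + 215×72.5²] = 3917000 mm³.
Direct shear f_v = P/L_w = 61.7×10³ / 430 = 143.5 N/mm (vertical).
Torsion M = P·e = 61.7×10³ × 310 = 19127000 N·mm.
Critical point at (x, y) = (72.5, 107.5) from centroid. f_tx = M·y/J = 525 N/mm; f_ty = M·x/J = 354.1 N/mm.
Resultant f_max = √[f_tx² + (f_v + f_ty)²] = √[525² + (143.5 + 354.1)²] = 723.3 N/mm.
Capacity per unit length: φr_n = 0.75 × 0.6 × 490 × (0.707 × 5) = 779.5 N/mm.
723.3 ≤ 779.5 → adequate.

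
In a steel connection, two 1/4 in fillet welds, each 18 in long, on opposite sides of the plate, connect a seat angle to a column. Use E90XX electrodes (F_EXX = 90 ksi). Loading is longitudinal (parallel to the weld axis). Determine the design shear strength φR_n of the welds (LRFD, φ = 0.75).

Effective throat t_e = 0.707 × 0.25 = 0.1767 in.
Total length L = 36 in; A_we = 0.1767 × 36 = 6.363 in².
F_nw = 0.6 F_EXX = 0.6 × 90 = 54 ksi.
φR_n = 0.75 × 54 × 6.363 = 257.7 kip.

φR_n ≈ 258 kip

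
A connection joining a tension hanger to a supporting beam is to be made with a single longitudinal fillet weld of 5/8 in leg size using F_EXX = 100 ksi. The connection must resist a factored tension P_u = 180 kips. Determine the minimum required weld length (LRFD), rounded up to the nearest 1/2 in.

Throat t_e = 0.707 × 0.625 = 0.4419 in.
φr_n = 0.75 × 0.6 × 100 × 0.4419 = 19.88 kips/in.
L_req = P_u / φr_n = 180 / 19.88 = 9.052 in total.
Round up → use L = 9.5 in.

L = 9.5 in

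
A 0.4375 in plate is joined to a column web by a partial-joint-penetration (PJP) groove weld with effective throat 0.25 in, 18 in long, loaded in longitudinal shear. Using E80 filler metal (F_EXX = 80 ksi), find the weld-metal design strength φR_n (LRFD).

Effective throat (given) t_e = 0.25 in.
A_we = 0.25 × 18 = 4.5 in².
F_nw = 0.6 F_EXX = 48 ksi.
φR_n = 0.75 × 48 × 4.5 = 162 kip.

φR_n ≈ 162 kip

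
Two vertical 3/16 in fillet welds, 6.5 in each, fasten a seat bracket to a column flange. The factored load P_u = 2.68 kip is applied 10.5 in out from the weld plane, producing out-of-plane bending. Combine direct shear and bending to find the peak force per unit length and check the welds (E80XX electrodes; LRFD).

E80XX → F_EXX = 80 ksi.
L_w = 2 × 6.5 = 13 in; section modulus (unit throat) S = 2 × L²/6 = 14.08 in².
Direct shear f_v = P/L_w = 2.68/13 = 0.2062 kip/in.
Moment M = P × e = 2.68 × 10.5 = 28.14 kip·in; bending f_b = M/S = 1.998 kip/in.
f_max = √(f_v² + f_b²) = √(0.2062² + 1.998²) = 2.009 kip/in.
φr_n = 0.75 × 0.6 × 80 × (0.707 × 0.1875) = 4.772 kip/in → adequate.

f_max ≈ 2.01 kip/in; adequate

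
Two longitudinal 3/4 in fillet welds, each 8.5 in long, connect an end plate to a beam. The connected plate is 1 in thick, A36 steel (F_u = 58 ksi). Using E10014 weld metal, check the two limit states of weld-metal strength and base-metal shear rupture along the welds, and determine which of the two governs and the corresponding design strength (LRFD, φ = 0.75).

φR_n ≈ 406 kips (weld metal governs)

E100XX → F_EXX = 100 ksi.
t_e = 0.707 × 0.75 = 0.5302 in; L = 17 in.
Weld metal: φR_n = 0.75 × 0.6 × 100 × 0.5302 × 17 = 405.6 kips.
Base metal (shear rupture): φR_n = 0.75 × 0.6 × 58 × 1 × 17 = 443.7 kips.
Governing: weld metal.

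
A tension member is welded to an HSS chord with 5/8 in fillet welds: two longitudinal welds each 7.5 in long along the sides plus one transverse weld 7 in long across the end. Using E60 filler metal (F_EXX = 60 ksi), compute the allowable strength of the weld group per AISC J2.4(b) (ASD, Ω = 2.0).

R_n/Ω ≈ 185 kips

t_e = 0.707 × 0.625 = 0.4419 in.
R_nwl = 0.6 × 60 × 0.4419 × 15 = 238.6 kips (longitudinal, 2 welds).
R_nwt = 0.6 × 60 × 0.4419 × 7 = 111.4 kips (transverse, base value).
(i) R_nwl + R_nwt = 350 kips; (ii) 0.85 R_nwl + 1.5 R_nwt = 369.8 kips.
R_n = max = 369.8 kips [governs: (ii)]; R_n/Ω = 184.9 kips.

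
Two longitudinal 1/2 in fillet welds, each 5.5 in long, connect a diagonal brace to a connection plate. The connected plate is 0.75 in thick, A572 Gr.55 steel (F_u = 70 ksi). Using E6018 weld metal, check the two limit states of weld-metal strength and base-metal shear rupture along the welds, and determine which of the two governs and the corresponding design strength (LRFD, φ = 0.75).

φR_n ≈ 105 kip (weld metal governs)

E60XX → F_EXX = 60 ksi.
t_e = 0.707 × 0.5 = 0.3535 in; L = 11 in.
Weld metal: φR_n = 0.75 × 0.6 × 60 × 0.3535 × 11 = 105 kip.
Base metal (shear rupture): φR_n = 0.75 × 0.6 × 70 × 0.75 × 11 = 259.9 kip.
Governing: weld metal.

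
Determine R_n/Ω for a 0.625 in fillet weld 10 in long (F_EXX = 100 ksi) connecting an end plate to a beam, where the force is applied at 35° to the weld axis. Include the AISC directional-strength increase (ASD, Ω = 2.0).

R_n/Ω ≈ 161 kip

t_e = 0.707 × 0.625 = 0.4419 in; A_we = 0.4419 × 10 = 4.419 in².
Directional factor: 1.0 + 0.5 sin^1.5(35°) = 1.217.
F_nw = 0.6 × 100 × 1.217 = 73.03 ksi.
R_n/Ω = (73.03 × 4.419) / 2.0 = 161.4 kip.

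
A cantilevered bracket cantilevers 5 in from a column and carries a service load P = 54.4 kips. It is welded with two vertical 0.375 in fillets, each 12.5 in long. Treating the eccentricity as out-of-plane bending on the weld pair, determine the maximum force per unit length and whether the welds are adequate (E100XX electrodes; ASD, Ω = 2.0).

E100XX → F_EXX = 100 ksi.
L_w = 2 × 12.5 = 25 in; section modulus (unit throat) S = 2 × L²/6 = 52.08 in².
Direct shear f_v = P/L_w = 54.4/25 = 2.176 kip/in.
Moment M = P × e = 54.4 × 5 = 272 kip·in; bending f_b = M/S = 5.222 kip/in.
f_max = √(f_v² + f_b²) = √(2.176² + 5.222²) = 5.658 kip/in.
r_n/Ω = (1/2.0) × 0.6 × 100 × (0.707 × 0.375) = 7.954 kip/in → adequate.

f_max ≈ 5.66 kip/in; adequate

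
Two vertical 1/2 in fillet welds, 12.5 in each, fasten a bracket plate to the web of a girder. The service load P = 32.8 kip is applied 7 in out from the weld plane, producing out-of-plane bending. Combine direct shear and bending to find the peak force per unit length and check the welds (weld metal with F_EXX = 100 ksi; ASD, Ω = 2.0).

L_w = 2 × 12.5 = 25 in; section modulus (unit throat) S = 2 × L²/6 = 52.08 in².
Direct shear f_v = P/L_w = 32.8/25 = 1.312 kip/in.
Moment M = P × e = 32.8 × 7 = 229.6 kip·in; bending f_b = M/S = 4.408 kip/in.
f_max = √(f_v² + f_b²) = √(1.312² + 4.408²) = 4.599 kip/in.
r_n/Ω = (1/2.0) × 0.6 × 100 × (0.707 × 0.5) = 10.6 kip/in → adequate.

f_max ≈ 4.6 kip/in; adequate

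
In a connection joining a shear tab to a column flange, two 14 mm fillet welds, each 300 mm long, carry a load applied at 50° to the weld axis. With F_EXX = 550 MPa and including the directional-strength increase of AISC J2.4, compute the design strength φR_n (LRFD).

t_e = 0.707 × 14 = 9.898 mm; A_we = 9.898 × 600 = 5939 mm².
Directional factor: 1.0 + 0.5 sin^1.5(50°) = 1.335.
F_nw = 0.6 × 550 × 1.335 = 440.6 MPa.
φR_n = 0.75 × 440.6 × 5939 × 10⁻³ = 1963 kN.

φR_n ≈ 1960 kN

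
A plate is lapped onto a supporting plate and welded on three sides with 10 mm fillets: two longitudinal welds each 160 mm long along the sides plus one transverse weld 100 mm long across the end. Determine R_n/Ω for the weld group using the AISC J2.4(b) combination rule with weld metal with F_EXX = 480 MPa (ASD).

t_e = 0.707 × 10 = 7.07 mm.
R_nwl = 0.6 × 480 × 7.07 × 320 × 10⁻³ = 651.6 kN (longitudinal, 2 welds).
R_nwt = 0.6 × 480 × 7.07 × 100 × 10⁻³ = 203.6 kN (transverse, base value).
(i) R_nwl + R_nwt = 855.2 kN; (ii) 0.85 R_nwl + 1.5 R_nwt = 859.3 kN.
R_n = max = 859.3 kN [governs: (ii)]; R_n/Ω = 429.6 kN.

R_n/Ω ≈ 430 kN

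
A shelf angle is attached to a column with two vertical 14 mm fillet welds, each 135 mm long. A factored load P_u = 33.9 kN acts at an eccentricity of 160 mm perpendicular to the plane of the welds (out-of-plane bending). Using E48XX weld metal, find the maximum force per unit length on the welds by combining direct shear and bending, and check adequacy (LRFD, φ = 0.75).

f_max ≈ 902 N/mm; adequate

E48XX → F_EXX = 480 MPa.
L_w = 2 × 135 = 270 mm; section modulus (unit throat) S = 2 × L²/6 = 6075 mm².
Direct shear f_v = P/L_w = 33.9×10³/270 = 125.6 N/mm.
Moment M = P × e = 33.9×10³ × 160 = 5424000 N·mm; bending f_b = M/S = 892.8 N/mm.
f_max = √(f_v² + f_b²) = √(125.6² + 892.8²) = 901.6 N/mm.
φr_n = 0.75 × 0.6 × 480 × (0.707 × 14) = 2138 N/mm → adequate.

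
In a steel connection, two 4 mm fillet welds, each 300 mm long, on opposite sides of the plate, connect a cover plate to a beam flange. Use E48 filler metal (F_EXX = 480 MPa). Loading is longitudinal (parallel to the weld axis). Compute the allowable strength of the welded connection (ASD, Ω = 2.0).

R_n/Ω ≈ 244 kN

Effective throat t_e = 0.707 × 4 = 2.828 mm.
Total length L = 600 mm; A_we = 2.828 × 600 = 1697 mm².
F_nw = 0.6 F_EXX = 0.6 × 480 = 288 MPa.
R_n = 288 × 1697 × 10⁻³ = 488.7 kN; R_n/Ω = 488.7/2.0 = 244.3 kN.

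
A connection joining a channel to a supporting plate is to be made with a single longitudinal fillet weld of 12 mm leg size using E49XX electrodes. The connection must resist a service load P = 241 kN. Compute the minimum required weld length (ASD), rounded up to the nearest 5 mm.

E49XX → F_EXX = 490 MPa.
Throat t_e = 0.707 × 12 = 8.484 mm.
r_n/Ω = (0.6 × 490 × 8.484) / 2.0 = 1247 N/mm = 1.247 kN/mm.
L_req = P / (r_n/Ω) = 241 / 1.247 = 193.2 mm total.
Round up → use L = 195 mm.

L = 195 mm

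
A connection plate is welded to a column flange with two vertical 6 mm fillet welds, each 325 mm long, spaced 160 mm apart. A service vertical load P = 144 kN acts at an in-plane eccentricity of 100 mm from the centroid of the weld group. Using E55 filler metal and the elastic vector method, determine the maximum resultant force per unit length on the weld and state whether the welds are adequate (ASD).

E55XX → F_EXX = 550 MPa.
Total weld length L_w = 650 mm. Treat welds as unit-width lines.
Polar moment about centroid: J = 2[d³/12 + d(b/2)²] = 2[325³/12 + 325×80²] = 9881000 mm³.
Direct shear f_v = P/L_w = 144×10³ / 650 = 221.5 N/mm (vertical).
Torsion M = P·e = 144×10³ × 100 = 14400000 N·mm.
Critical point at (x, y) = (80, 162.5) from centroid. f_tx = M·y/J = 236.8 N/mm; f_ty = M·x/J = 116.6 N/mm.
Resultant f_max = √[f_tx² + (f_v + f_ty)²] = √[236.8² + (221.5 + 116.6)²] = 412.8 N/mm.
Capacity per unit length: r_n/Ω = (1/2.0) × 0.6 × 550 × (0.707 × 6) = 699.9 N/mm.
412.8 ≤ 699.9 → adequate.

f_max ≈ 413 N/mm; adequate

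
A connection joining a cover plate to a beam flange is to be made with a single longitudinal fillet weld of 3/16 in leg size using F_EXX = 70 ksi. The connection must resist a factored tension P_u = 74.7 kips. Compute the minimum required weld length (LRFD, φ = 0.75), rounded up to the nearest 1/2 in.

L = 18 in

Throat t_e = 0.707 × 0.1875 = 0.1326 in.
φr_n = 0.75 × 0.6 × 70 × 0.1326 = 4.176 kips/in.
L_req = P_u / φr_n = 74.7 / 4.176 = 17.89 in total.
Round up → use L = 18 in.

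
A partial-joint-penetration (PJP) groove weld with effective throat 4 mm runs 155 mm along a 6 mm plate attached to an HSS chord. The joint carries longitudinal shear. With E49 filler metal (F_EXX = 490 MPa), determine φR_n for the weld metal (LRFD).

φR_n ≈ 137 kN

Effective throat (given) t_e = 4 mm.
A_we = 4 × 155 = 620 mm².
F_nw = 0.6 F_EXX = 294 MPa.
φR_n = 0.75 × 294 × 620 × 10⁻³ = 136.7 kN.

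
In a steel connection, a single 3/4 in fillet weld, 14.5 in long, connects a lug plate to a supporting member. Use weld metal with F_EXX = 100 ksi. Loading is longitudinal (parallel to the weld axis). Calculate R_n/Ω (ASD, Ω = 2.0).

R_n/Ω ≈ 231 kips

Effective throat t_e = 0.707 × 0.75 = 0.5302 in.
Total length L = 14.5 in; A_we = 0.5302 × 14.5 = 7.689 in².
F_nw = 0.6 F_EXX = 0.6 × 100 = 60 ksi.
R_n = 60 × 7.689 = 461.3 kips; R_n/Ω = 461.3/2.0 = 230.7 kips.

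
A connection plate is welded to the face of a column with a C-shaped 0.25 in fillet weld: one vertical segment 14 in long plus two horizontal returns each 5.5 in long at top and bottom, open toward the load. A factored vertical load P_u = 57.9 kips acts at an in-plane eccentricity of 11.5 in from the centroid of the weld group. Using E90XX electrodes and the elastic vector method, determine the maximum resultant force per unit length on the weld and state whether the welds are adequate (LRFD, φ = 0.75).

E90XX → F_EXX = 90 ksi.
Total weld length L_w = 25 in. Treat welds as unit-width lines.
Centroid: x̄ = 2×5.5×2.75 / 25 = 1.21 in from the vertical weld.
Polar moment about centroid: J = I_x + I_y = [14³/12 + 2×5.5×7²] + [14×1.21² + 2(5.5³/12 + 5.5×1.54²)] = 842 in³.
Direct shear f_v = P/L_w = 57.9 / 25 = 2.316 kip/in (vertical).
Torsion M = P·e = 57.9 × 11.5 = 665.85 kip·in.
Critical point at (x, y) = (4.29, 7) from centroid. f_tx = M·y/J = 5.536 kip/in; f_ty = M·x/J = 3.393 kip/in.
Resultant f_max = √[f_tx² + (f_v + f_ty)²] = √[5.536² + (2.316 + 3.393)²] = 7.952 kip/in.
Capacity per unit length: φr_n = 0.75 × 0.6 × 90 × (0.707 × 0.25) = 7.158 kip/in.
7.952 > 7.158 → NOT adequate.

f_max ≈ 7.95 kip/in; NOT adequate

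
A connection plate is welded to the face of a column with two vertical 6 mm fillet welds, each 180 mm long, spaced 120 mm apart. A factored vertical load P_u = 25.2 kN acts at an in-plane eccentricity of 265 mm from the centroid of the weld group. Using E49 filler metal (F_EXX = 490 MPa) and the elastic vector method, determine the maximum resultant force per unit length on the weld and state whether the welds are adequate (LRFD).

f_max ≈ 362 N/mm; adequate

Total weld length L_w = 360 mm. Treat welds as unit-width lines.
Polar moment about centroid: J = 2[d³/12 + d(b/2)²] = 2[180³/12 + 180×60²] = 2268000 mm³.
Direct shear f_v = P/L_w = 25.2×10³ / 360 = 70 N/mm (vertical).
Torsion M = P·e = 25.2×10³ × 265 = 6678000 N·mm.
Critical point at (x, y) = (60, 90) from centroid. f_tx = M·y/J = 265 N/mm; f_ty = M·x/J = 176.7 N/mm.
Resultant f_max = √[f_tx² + (f_v + f_ty)²] = √[265² + (70 + 176.7)²] = 362 N/mm.
Capacity per unit length: φr_n = 0.75 × 0.6 × 490 × (0.707 × 6) = 935.4 N/mm.
362 ≤ 935.4 → adequate.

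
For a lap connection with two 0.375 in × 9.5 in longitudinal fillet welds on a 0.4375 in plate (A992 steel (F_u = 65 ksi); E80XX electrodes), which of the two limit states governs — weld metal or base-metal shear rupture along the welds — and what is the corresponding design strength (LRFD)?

φR_n ≈ 181 kips (weld metal governs)

E80XX → F_EXX = 80 ksi.
t_e = 0.707 × 0.375 = 0.2651 in; L = 19 in.
Weld metal: φR_n = 0.75 × 0.6 × 80 × 0.2651 × 19 = 181.3 kips.
Base metal (shear rupture): φR_n = 0.75 × 0.6 × 65 × 0.4375 × 19 = 243.1 kips.
Governing: weld metal.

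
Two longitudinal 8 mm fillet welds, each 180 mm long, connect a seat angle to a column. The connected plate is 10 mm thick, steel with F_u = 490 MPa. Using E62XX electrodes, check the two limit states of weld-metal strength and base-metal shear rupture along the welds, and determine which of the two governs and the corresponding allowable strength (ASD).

R_n/Ω ≈ 379 kN (weld metal governs)

E62XX → F_EXX = 620 MPa.
t_e = 0.707 × 8 = 5.656 mm; L = 360 mm.
Weld metal: R_n/Ω = (1/2.0) × 0.6 × 620 × 5.656 × 360 × 10⁻³ = 378.7 kN.
Base metal (shear rupture): R_n/Ω = (1/2.0) × 0.6 × 490 × 10 × 360 × 10⁻³ = 529.2 kN.
Governing: weld metal.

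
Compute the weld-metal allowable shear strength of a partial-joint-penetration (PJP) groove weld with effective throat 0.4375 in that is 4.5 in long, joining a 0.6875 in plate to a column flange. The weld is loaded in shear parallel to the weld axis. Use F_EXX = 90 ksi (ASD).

Effective throat (given) t_e = 0.4375 in.
A_we = 0.4375 × 4.5 = 1.969 in².
F_nw = 0.6 F_EXX = 54 ksi.
R_n/Ω = (54 × 1.969) / 2.0 = 53.16 kip.

R_n/Ω ≈ 53.2 kip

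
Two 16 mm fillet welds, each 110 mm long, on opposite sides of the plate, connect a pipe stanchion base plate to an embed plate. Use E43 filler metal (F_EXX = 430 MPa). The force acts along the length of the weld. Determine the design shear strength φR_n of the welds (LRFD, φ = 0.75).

φR_n ≈ 482 kN

Effective throat t_e = 0.707 × 16 = 11.31 mm.
Total length L = 220 mm; A_we = 11.31 × 220 = 2489 mm².
F_nw = 0.6 F_EXX = 0.6 × 430 = 258 MPa.
φR_n = 0.75 × 258 × 2489 × 10⁻³ = 481.6 kN.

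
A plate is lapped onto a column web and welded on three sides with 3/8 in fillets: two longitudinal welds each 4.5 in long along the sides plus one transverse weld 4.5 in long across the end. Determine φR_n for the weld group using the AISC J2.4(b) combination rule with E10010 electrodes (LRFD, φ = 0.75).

φR_n ≈ 172 kip

E100XX → F_EXX = 100 ksi.
t_e = 0.707 × 0.375 = 0.2651 in.
R_nwl = 0.6 × 100 × 0.2651 × 9 = 143.2 kip (longitudinal, 2 welds).
R_nwt = 0.6 × 100 × 0.2651 × 4.5 = 71.58 kip (transverse, base value).
(i) R_nwl + R_nwt = 214.8 kip; (ii) 0.85 R_nwl + 1.5 R_nwt = 229.1 kip.
R_n = max = 229.1 kip [governs: (ii)]; φR_n = 171.8 kip.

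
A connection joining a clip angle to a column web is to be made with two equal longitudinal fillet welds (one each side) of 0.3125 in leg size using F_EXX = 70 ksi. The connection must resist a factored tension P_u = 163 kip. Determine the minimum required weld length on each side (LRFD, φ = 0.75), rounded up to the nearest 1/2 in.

Throat t_e = 0.707 × 0.3125 = 0.2209 in.
φr_n = 0.75 × 0.6 × 70 × 0.2209 = 6.96 kip/in.
L_req = P_u / φr_n = 163 / 6.96 = 23.42 in total.
Per side: 23.42 / 2 = 11.71 in.
Round up → use L = 12 in on each side.

L = 12 in on each side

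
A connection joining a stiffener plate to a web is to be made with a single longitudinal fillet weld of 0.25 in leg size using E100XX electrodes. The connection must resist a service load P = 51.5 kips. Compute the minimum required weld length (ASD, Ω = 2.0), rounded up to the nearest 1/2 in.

E100XX → F_EXX = 100 ksi.
Throat t_e = 0.707 × 0.25 = 0.1767 in.
r_n/Ω = (0.6 × 100 × 0.1767) / 2.0 = 5.302 kip/in.
L_req = P / (r_n/Ω) = 51.5 / 5.302 = 9.712 in total.
Round up → use L = 10 in.

L = 10 in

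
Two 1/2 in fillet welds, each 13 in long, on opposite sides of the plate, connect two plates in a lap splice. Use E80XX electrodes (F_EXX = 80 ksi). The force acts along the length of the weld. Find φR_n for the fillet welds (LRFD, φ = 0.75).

φR_n ≈ 331 kips

Effective throat t_e = 0.707 × 0.5 = 0.3535 in.
Total length L = 26 in; A_we = 0.3535 × 26 = 9.191 in².
F_nw = 0.6 F_EXX = 0.6 × 80 = 48 ksi.
φR_n = 0.75 × 48 × 9.191 = 330.9 kips.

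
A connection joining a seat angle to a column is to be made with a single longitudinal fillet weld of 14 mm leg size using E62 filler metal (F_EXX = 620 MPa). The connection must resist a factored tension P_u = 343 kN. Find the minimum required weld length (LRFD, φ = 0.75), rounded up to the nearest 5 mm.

L = 125 mm

Throat t_e = 0.707 × 14 = 9.898 mm.
φr_n = 0.75 × 0.6 × 620 × 9.898 × 10⁻³ = 2.762 kN/mm.
L_req = P_u / φr_n = 343 / 2.762 = 124.2 mm total.
Round up → use L = 125 mm.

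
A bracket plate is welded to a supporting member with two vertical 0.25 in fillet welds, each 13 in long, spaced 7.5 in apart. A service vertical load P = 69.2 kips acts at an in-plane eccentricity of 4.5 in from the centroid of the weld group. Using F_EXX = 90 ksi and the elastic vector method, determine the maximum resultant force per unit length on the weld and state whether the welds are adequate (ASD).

f_max ≈ 5.08 kip/in; NOT adequate

Total weld length L_w = 26 in. Treat welds as unit-width lines.
Polar moment about centroid: J = 2[d³/12 + d(b/2)²] = 2[13³/12 + 13×3.75²] = 731.8 in³.
Direct shear f_v = P/L_w = 69.2 / 26 = 2.662 kip/in (vertical).
Torsion M = P·e = 69.2 × 4.5 = 311.4 kip·in.
Critical point at (x, y) = (3.75, 6.5) from centroid. f_tx = M·y/J = 2.766 kip/in; f_ty = M·x/J = 1.596 kip/in.
Resultant f_max = √[f_tx² + (f_v + f_ty)²] = √[2.766² + (2.662 + 1.596)²] = 5.077 kip/in.
Capacity per unit length: r_n/Ω = (1/2.0) × 0.6 × 90 × (0.707 × 0.25) = 4.772 kip/in.
5.077 > 4.772 → NOT adequate.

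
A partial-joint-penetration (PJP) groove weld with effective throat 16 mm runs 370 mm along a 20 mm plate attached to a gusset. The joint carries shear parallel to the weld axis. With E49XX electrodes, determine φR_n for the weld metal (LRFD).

E49XX → F_EXX = 490 MPa.
Effective throat (given) t_e = 16 mm.
A_we = 16 × 370 = 5920 mm².
F_nw = 0.6 F_EXX = 294 MPa.
φR_n = 0.75 × 294 × 5920 × 10⁻³ = 1305 kN.

φR_n ≈ 1310 kN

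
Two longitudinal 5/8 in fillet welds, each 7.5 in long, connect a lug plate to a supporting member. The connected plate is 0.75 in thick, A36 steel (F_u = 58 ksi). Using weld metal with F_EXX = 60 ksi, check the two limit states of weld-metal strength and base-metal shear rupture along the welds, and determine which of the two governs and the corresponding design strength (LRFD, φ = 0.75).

t_e = 0.707 × 0.625 = 0.4419 in; L = 15 in.
Weld metal: φR_n = 0.75 × 0.6 × 60 × 0.4419 × 15 = 179 kips.
Base metal (shear rupture): φR_n = 0.75 × 0.6 × 58 × 0.75 × 15 = 293.6 kips.
Governing: weld metal.

φR_n ≈ 179 kips (weld metal governs)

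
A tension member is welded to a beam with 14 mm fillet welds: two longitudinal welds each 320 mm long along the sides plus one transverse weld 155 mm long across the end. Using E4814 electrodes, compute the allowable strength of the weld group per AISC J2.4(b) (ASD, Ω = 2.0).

E48XX → F_EXX = 480 MPa.
t_e = 0.707 × 14 = 9.898 mm.
R_nwl = 0.6 × 480 × 9.898 × 640 × 10⁻³ = 1824 kN (longitudinal, 2 welds).
R_nwt = 0.6 × 480 × 9.898 × 155 × 10⁻³ = 441.8 kN (transverse, base value).
(i) R_nwl + R_nwt = 2266 kN; (ii) 0.85 R_nwl + 1.5 R_nwt = 2214 kN.
R_n = max = 2266 kN [governs: (i)]; R_n/Ω = 1133 kN.

R_n/Ω ≈ 1130 kN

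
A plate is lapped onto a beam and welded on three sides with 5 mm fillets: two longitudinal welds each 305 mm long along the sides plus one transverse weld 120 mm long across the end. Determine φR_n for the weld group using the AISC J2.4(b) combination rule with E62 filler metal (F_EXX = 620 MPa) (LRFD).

φR_n ≈ 720 kN

t_e = 0.707 × 5 = 3.535 mm.
R_nwl = 0.6 × 620 × 3.535 × 610 × 10⁻³ = 802.2 kN (longitudinal, 2 welds).
R_nwt = 0.6 × 620 × 3.535 × 120 × 10⁻³ = 157.8 kN (transverse, base value).
(i) R_nwl + R_nwt = 960 kN; (ii) 0.85 R_nwl + 1.5 R_nwt = 918.5 kN.
R_n = max = 960 kN [governs: (i)]; φR_n = 720 kN.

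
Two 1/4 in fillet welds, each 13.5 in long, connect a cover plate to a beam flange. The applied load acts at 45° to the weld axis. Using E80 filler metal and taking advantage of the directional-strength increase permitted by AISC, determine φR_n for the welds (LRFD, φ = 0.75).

E80XX → F_EXX = 80 ksi.
t_e = 0.707 × 0.25 = 0.1767 in; A_we = 0.1767 × 27 = 4.772 in².
Directional factor: 1.0 + 0.5 sin^1.5(45°) = 1.297.
F_nw = 0.6 × 80 × 1.297 = 62.27 ksi.
φR_n = 0.75 × 62.27 × 4.772 = 222.9 kip.

φR_n ≈ 223 kip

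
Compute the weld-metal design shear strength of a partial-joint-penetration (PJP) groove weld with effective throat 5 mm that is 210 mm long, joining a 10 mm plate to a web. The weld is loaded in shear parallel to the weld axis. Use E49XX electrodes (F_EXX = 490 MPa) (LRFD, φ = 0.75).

φR_n ≈ 232 kN

Effective throat (given) t_e = 5 mm.
A_we = 5 × 210 = 1050 mm².
F_nw = 0.6 F_EXX = 294 MPa.
φR_n = 0.75 × 294 × 1050 × 10⁻³ = 231.5 kN.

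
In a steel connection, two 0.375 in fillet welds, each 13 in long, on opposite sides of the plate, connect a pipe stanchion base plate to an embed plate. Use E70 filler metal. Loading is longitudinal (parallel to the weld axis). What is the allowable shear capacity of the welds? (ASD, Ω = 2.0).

R_n/Ω ≈ 145 kip

E70XX → F_EXX = 70 ksi.
Effective throat t_e = 0.707 × 0.375 = 0.2651 in.
Total length L = 26 in; A_we = 0.2651 × 26 = 6.893 in².
F_nw = 0.6 F_EXX = 0.6 × 70 = 42 ksi.
R_n = 42 × 6.893 = 289.5 kip; R_n/Ω = 289.5/2.0 = 144.8 kip.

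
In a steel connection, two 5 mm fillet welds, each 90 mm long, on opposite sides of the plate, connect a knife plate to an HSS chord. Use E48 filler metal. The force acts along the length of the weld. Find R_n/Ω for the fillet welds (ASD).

R_n/Ω ≈ 91.6 kN

E48XX → F_EXX = 480 MPa.
Effective throat t_e = 0.707 × 5 = 3.535 mm.
Total length L = 180 mm; A_we = 3.535 × 180 = 636.3 mm².
F_nw = 0.6 F_EXX = 0.6 × 480 = 288 MPa.
R_n = 288 × 636.3 × 10⁻³ = 183.3 kN; R_n/Ω = 183.3/2.0 = 91.63 kN.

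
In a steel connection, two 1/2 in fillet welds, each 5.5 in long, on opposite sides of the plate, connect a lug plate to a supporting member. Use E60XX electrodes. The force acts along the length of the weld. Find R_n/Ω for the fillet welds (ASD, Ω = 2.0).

E60XX → F_EXX = 60 ksi.
Effective throat t_e = 0.707 × 0.5 = 0.3535 in.
Total length L = 11 in; A_we = 0.3535 × 11 = 3.888 in².
F_nw = 0.6 F_EXX = 0.6 × 60 = 36 ksi.
R_n = 36 × 3.888 = 140 kip; R_n/Ω = 140/2.0 = 69.99 kip.

R_n/Ω ≈ 70 kip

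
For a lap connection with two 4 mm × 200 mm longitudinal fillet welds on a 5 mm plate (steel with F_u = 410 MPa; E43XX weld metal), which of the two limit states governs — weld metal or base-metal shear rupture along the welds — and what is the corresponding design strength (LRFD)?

φR_n ≈ 219 kN (weld metal governs)

E43XX → F_EXX = 430 MPa.
t_e = 0.707 × 4 = 2.828 mm; L = 400 mm.
Weld metal: φR_n = 0.75 × 0.6 × 430 × 2.828 × 400 × 10⁻³ = 218.9 kN.
Base metal (shear rupture): φR_n = 0.75 × 0.6 × 410 × 5 × 400 × 10⁻³ = 369 kN.
Governing: weld metal.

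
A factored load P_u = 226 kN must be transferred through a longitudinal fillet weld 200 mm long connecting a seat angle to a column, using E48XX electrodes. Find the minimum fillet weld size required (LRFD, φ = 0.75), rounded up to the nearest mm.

w = 8 mm

E48XX → F_EXX = 480 MPa.
Total weld length L = 200 mm.
Required throat t_e = P_u / (φ × 0.6 F_EXX × L) = 226 / (0.75 × 0.6 × 480 × 200 × 10⁻³) = 5.231 mm.
Required leg w = t_e / 0.707 = 7.4 mm → use 8 mm.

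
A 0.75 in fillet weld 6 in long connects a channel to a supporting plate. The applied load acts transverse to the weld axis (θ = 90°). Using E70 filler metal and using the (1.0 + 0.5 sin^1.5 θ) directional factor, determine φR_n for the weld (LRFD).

E70XX → F_EXX = 70 ksi.
t_e = 0.707 × 0.75 = 0.5302 in; A_we = 0.5302 × 6 = 3.181 in².
Directional factor: 1.0 + 0.5 sin^1.5(90°) = 1.5.
F_nw = 0.6 × 70 × 1.5 = 63 ksi.
φR_n = 0.75 × 63 × 3.181 = 150.3 kip.

φR_n ≈ 150 kip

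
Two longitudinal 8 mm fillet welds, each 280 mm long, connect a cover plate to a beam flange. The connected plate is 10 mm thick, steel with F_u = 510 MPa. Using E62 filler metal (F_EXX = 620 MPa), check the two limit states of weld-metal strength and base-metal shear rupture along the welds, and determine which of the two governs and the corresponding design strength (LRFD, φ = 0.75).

φR_n ≈ 884 kN (weld metal governs)

t_e = 0.707 × 8 = 5.656 mm; L = 560 mm.
Weld metal: φR_n = 0.75 × 0.6 × 620 × 5.656 × 560 × 10⁻³ = 883.7 kN.
Base metal (shear rupture): φR_n = 0.75 × 0.6 × 510 × 10 × 560 × 10⁻³ = 1285 kN.
Governing: weld metal.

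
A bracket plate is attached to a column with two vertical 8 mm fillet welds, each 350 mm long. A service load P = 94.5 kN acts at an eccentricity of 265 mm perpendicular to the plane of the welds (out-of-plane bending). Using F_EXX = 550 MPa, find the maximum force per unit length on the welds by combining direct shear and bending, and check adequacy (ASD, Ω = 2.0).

L_w = 2 × 350 = 700 mm; section modulus (unit throat) S = 2 × L²/6 = 40830 mm².
Direct shear f_v = P/L_w = 94.5×10³/700 = 135 N/mm.
Moment M = P × e = 94.5×10³ × 265 = 25042000 N·mm; bending f_b = M/S = 613.3 N/mm.
f_max = √(f_v² + f_b²) = √(135² + 613.3²) = 628 N/mm.
r_n/Ω = (1/2.0) × 0.6 × 550 × (0.707 × 8) = 933.2 N/mm → adequate.

f_max ≈ 628 N/mm; adequate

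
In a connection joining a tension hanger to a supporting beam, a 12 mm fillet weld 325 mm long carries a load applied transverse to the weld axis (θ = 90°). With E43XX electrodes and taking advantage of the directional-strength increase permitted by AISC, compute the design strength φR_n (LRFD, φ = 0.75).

φR_n ≈ 800 kN

E43XX → F_EXX = 430 MPa.
t_e = 0.707 × 12 = 8.484 mm; A_we = 8.484 × 325 = 2757 mm².
Directional factor: 1.0 + 0.5 sin^1.5(90°) = 1.5.
F_nw = 0.6 × 430 × 1.5 = 387 MPa.
φR_n = 0.75 × 387 × 2757 × 10⁻³ = 800.3 kN.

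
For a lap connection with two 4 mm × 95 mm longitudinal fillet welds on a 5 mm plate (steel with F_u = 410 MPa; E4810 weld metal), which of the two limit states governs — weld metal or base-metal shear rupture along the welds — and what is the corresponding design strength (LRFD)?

E48XX → F_EXX = 480 MPa.
t_e = 0.707 × 4 = 2.828 mm; L = 190 mm.
Weld metal: φR_n = 0.75 × 0.6 × 480 × 2.828 × 190 × 10⁻³ = 116.1 kN.
Base metal (shear rupture): φR_n = 0.75 × 0.6 × 410 × 5 × 190 × 10⁻³ = 175.3 kN.
Governing: weld metal.

φR_n ≈ 116 kN (weld metal governs)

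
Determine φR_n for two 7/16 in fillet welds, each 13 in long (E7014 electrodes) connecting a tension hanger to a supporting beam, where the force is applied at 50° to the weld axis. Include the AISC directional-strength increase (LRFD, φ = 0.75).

E70XX → F_EXX = 70 ksi.
t_e = 0.707 × 0.4375 = 0.3093 in; A_we = 0.3093 × 26 = 8.042 in².
Directional factor: 1.0 + 0.5 sin^1.5(50°) = 1.335.
F_nw = 0.6 × 70 × 1.335 = 56.08 ksi.
φR_n = 0.75 × 56.08 × 8.042 = 338.3 kip.

φR_n ≈ 338 kip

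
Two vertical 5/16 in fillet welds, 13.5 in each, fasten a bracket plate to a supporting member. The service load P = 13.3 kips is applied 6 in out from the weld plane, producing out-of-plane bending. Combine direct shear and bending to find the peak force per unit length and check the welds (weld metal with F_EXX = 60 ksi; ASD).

f_max ≈ 1.4 kip/in; adequate

L_w = 2 × 13.5 = 27 in; section modulus (unit throat) S = 2 × L²/6 = 60.75 in².
Direct shear f_v = P/L_w = 13.3/27 = 0.4926 kip/in.
Moment M = P × e = 13.3 × 6 = 79.8 kip·in; bending f_b = M/S = 1.314 kip/in.
f_max = √(f_v² + f_b²) = √(0.4926² + 1.314²) = 1.403 kip/in.
r_n/Ω = (1/2.0) × 0.6 × 60 × (0.707 × 0.3125) = 3.977 kip/in → adequate.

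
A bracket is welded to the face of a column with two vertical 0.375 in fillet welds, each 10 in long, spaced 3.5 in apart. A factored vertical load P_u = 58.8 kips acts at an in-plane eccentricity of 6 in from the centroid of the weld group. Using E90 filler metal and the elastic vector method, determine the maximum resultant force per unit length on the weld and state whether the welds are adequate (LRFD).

f_max ≈ 9.58 kip/in; adequate

E90XX → F_EXX = 90 ksi.
Total weld length L_w = 20 in. Treat welds as unit-width lines.
Polar moment about centroid: J = 2[d³/12 + d(b/2)²] = 2[10³/12 + 10×1.75²] = 227.9 in³.
Direct shear f_v = P/L_w = 58.8 / 20 = 2.94 kip/in (vertical).
Torsion M = P·e = 58.8 × 6 = 352.8 kip·in.
Critical point at (x, y) = (1.75, 5) from centroid. f_tx = M·y/J = 7.74 kip/in; f_ty = M·x/J = 2.709 kip/in.
Resultant f_max = √[f_tx² + (f_v + f_ty)²] = √[7.74² + (2.94 + 2.709)²] = 9.582 kip/in.
Capacity per unit length: φr_n = 0.75 × 0.6 × 90 × (0.707 × 0.375) = 10.74 kip/in.
9.582 ≤ 10.74 → adequate.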